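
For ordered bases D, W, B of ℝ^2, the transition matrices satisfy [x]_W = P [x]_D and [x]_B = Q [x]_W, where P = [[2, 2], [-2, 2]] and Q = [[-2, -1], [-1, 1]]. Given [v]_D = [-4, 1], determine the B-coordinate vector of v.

[2, 16]

First [v]_W = P [v]_D = [-6, 10].
Then [v]_B = Q [v]_W = [2, 16].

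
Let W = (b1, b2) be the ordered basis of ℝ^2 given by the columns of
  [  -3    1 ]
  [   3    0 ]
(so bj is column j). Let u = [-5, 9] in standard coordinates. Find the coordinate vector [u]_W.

Write u = c_1 b1 + c_2 b2 and solve for the c_i.
System: -3c_1 + c_2 = -5, 3c_1 + 0c_2 = 9; solving gives c_1 = 3, c_2 = 4.
Check: 3b1 + 4b2 = [-5, 9].

[3, 4]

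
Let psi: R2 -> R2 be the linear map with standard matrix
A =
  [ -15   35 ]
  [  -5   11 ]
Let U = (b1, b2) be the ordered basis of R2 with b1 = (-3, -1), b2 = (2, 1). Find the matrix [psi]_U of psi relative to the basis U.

[[-2, -3], [2, -2]]

Let P have columns b1, b2. Then [psi]_U = P^(-1) A P.
Here det P = -1, so P^(-1) is integer; computing A P first and then P^(-1)(A P) gives [[-2, -3], [2, -2]].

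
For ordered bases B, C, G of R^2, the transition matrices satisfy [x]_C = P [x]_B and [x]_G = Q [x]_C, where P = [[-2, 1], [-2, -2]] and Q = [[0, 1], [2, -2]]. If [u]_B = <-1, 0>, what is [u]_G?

<2, 0>

First [u]_C = P [u]_B = <2, 2>.
Then [u]_G = Q [u]_C = <2, 0>.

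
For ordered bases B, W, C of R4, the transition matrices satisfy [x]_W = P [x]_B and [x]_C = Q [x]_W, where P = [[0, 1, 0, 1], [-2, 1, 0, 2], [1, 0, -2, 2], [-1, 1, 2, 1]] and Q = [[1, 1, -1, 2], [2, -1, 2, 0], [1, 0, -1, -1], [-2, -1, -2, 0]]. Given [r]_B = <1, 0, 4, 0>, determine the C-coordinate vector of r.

Apply P to get W-coordinates <0, -2, -7, 7>, then Q to get C-coordinates.
The result is [r]_C = <19, -12, 0, 16>.

<19, -12, 0, 16>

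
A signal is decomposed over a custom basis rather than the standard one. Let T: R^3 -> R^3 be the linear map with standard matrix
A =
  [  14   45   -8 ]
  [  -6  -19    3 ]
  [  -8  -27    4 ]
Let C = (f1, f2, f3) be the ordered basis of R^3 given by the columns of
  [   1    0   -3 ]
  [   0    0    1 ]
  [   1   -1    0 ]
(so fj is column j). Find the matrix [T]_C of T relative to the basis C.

[[-3, -1, 0], [1, 3, 3], [-3, -3, -1]]

The j-th column of [T]_C is [T(fj)]_C.
T(f1) = A f1 = [6, -3, -4] = -3f1 + f2 - 3f3, so column 1 is [-3, 1, -3].
Repeating for f2, f3 and assembling the columns gives [[-3, -1, 0], [1, 3, 3], [-3, -3, -1]].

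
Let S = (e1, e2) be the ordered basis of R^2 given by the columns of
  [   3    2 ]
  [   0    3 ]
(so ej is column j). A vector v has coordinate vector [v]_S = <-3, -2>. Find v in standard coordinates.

v = M [v]_S, where M has columns e1, e2.
Carrying out the matrix-vector product, v = <-13, -6>.

<-13, -6>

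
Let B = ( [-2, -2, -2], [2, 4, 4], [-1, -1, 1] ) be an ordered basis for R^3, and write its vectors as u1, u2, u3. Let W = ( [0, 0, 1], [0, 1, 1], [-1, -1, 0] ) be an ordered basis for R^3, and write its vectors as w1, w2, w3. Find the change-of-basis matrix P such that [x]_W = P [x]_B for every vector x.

Let M have columns uj and N have columns wj. Then for every x, N [x]_W = x = M [x]_B, so P = N^(-1) M.
Since det N = 1, N^(-1) has integer entries; multiplying gives P = [[-2, 2, 1], [0, 2, 0], [2, -2, 1]].

[[-2, 2, 1], [0, 2, 0], [2, -2, 1]]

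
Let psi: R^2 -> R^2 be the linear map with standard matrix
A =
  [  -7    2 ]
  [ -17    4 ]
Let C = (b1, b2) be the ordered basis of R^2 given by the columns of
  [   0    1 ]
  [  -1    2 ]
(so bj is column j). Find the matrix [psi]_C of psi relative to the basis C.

[[0, 3], [-2, -3]]

The j-th column of [psi]_C is [psi(bj)]_C.
psi(b1) = A b1 = [-2, -4] = 0·b1 - 2b2, so column 1 is [0, -2].
Repeating for b2 and assembling the columns gives [[0, 3], [-2, -3]].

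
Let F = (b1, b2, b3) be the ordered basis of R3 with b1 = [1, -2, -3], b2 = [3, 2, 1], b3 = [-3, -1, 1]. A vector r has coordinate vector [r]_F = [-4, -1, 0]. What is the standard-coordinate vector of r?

r = M [r]_F, where M has columns b1, ..., b3.
Carrying out the matrix-vector product, r = [-7, 6, 11].

[-7, 6, 11]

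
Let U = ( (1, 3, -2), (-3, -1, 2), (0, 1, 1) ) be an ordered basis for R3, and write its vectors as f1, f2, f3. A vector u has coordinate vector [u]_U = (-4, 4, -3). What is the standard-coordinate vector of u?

The coordinates say u = -4f1 + 4f2 - 3f3; adding the scaled basis vectors gives (-16, -19, 13).

(-16, -19, 13)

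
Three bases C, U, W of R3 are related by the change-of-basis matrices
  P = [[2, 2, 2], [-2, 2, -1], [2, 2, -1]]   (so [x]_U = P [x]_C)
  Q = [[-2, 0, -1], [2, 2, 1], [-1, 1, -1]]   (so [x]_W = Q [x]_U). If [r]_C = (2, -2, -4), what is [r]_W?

Composing the changes, [r]_W = Q P [r]_C.
Q P = [[-6, -6, -3], [2, 10, 1], [-6, -2, -2]]; applying this to (2, -2, -4) gives (12, -20, 0).

(12, -20, 0)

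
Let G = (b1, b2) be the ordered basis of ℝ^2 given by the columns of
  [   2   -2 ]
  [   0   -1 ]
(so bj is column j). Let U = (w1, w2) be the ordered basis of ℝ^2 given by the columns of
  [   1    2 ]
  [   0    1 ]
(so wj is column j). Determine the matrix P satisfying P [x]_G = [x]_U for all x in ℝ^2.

[[2, 0], [0, -1]]

Let M have columns bj and N have columns wj. Then for every x, N [x]_U = x = M [x]_G, so P = N^(-1) M.
Since det N = 1, N^(-1) has integer entries; multiplying gives P = [[2, 0], [0, -1]].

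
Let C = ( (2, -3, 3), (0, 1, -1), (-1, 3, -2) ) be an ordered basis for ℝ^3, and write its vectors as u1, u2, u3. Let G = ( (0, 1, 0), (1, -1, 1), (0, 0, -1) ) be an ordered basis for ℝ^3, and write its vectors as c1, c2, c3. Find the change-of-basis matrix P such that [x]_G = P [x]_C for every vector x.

Column j of P is [uj]_G, since P maps C-coordinates to G-coordinates.
Expressing u1 in G: u1 = -c1 + 2c2 - c3, so column 1 of P is (-1, 2, -1).
Doing the same for each uj gives P = [[-1, 1, 2], [2, 0, -1], [-1, 1, 1]].

[[-1, 1, 2], [2, 0, -1], [-1, 1, 1]]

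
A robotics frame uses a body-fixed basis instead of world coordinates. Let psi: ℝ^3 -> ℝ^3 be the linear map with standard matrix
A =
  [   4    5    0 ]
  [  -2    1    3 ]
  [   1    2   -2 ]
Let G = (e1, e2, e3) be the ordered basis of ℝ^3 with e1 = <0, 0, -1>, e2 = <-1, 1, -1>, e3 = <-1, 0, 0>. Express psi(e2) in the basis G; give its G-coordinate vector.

Column 2 of [psi]_G is the G-coordinate vector of psi(e2).
In standard coordinates psi(e2) = A e2 = <1, 0, 3>.
Converting to G: <1, 0, 3> = -3e1 + 0·e2 - e3, so the coordinate vector is <-3, 0, -1>.

<-3, 0, -1>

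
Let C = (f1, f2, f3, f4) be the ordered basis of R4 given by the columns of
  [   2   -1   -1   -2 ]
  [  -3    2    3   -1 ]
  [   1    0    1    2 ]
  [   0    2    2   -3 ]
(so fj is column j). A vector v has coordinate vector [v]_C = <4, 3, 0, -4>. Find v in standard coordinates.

<13, -2, -4, 18>

v = M [v]_C, where M has columns f1, ..., f4.
Carrying out the matrix-vector product, v = <13, -2, -4, 18>.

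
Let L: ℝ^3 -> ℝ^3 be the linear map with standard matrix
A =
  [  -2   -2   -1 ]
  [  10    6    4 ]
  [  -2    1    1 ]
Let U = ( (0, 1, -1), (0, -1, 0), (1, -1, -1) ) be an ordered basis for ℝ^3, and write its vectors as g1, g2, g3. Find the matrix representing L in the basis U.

With P the matrix whose columns are g1, ..., g3, [L]_U = P^(-1) A P.
Column by column: L(g1) = A g1 = (-1, 2, 0); its U-coordinates (1, 0, -1) give column 1.
Continuing for each basis vector yields [L]_U = [[1, -1, 3], [0, 3, 2], [-1, 2, 1]].

[[1, -1, 3], [0, 3, 2], [-1, 2, 1]]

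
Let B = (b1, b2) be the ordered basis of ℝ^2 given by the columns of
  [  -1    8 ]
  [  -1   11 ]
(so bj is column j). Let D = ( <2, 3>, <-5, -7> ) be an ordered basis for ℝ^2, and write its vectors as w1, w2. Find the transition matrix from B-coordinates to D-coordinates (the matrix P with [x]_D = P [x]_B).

Let M have columns bj and N have columns wj. Then for every x, N [x]_D = x = M [x]_B, so P = N^(-1) M.
Since det N = 1, N^(-1) has integer entries; multiplying gives P = [[2, -1], [1, -2]].

[[2, -1], [1, -2]]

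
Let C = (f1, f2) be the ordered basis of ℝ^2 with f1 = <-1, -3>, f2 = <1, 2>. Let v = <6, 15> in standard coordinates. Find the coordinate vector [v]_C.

<-3, 3>

We seek scalars with c_1 f1 + c_2 f2 = v; equivalently solve M c = v where the columns of M are f1, f2.
System: -c_1 + c_2 = 6, -3c_1 + 2c_2 = 15; solving gives c_1 = -3, c_2 = 3.
Check: -3f1 + 3f2 = <6, 15>.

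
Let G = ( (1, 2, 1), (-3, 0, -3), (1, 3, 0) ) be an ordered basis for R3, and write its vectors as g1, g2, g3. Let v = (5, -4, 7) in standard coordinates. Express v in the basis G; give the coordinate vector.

We seek scalars with c_1 g1 + ... + c_3 g3 = v; equivalently solve M c = v where the columns of M are g1, ..., g3.
Row-reducing the augmented matrix [M | v] gives c = (1, -2, -2).
Check: g1 - 2g2 - 2g3 = (5, -4, 7).

(1, -2, -2)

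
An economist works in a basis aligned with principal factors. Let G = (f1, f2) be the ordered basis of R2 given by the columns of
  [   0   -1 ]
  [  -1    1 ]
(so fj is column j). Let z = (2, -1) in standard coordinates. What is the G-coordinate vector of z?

(-1, -2)

[z]_G is the unique c with M c = z, where M has columns f1, f2.
System: 0c_1 - c_2 = 2, -c_1 + c_2 = -1; solving gives c_1 = -1, c_2 = -2.
Check: -f1 - 2f2 = (2, -1).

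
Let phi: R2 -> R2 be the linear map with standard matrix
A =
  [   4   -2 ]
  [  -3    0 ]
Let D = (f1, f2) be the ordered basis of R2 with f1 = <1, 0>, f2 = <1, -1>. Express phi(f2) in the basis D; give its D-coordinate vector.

Column 2 of [phi]_D is the D-coordinate vector of phi(f2).
In standard coordinates phi(f2) = A f2 = <6, -3>.
Converting to D: <6, -3> = 3f1 + 3f2, so the coordinate vector is <3, 3>.

<3, 3>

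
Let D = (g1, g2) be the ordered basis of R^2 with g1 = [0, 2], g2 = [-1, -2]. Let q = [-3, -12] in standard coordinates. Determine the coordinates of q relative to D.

[-3, 3]

We seek scalars with c_1 g1 + c_2 g2 = q; equivalently solve M c = q where the columns of M are g1, g2.
System: 0c_1 - c_2 = -3, 2c_1 - 2c_2 = -12; solving gives c_1 = -3, c_2 = 3.
Check: -3g1 + 3g2 = [-3, -12].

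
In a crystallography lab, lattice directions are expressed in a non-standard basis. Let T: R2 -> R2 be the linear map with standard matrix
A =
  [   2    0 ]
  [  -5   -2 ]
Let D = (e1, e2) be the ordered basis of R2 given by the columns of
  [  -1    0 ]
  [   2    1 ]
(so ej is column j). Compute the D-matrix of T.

The j-th column of [T]_D is [T(ej)]_D.
T(e1) = A e1 = [-2, 1] = 2e1 - 3e2, so column 1 is [2, -3].
Repeating for e2 and assembling the columns gives [[2, 0], [-3, -2]].

[[2, 0], [-3, -2]]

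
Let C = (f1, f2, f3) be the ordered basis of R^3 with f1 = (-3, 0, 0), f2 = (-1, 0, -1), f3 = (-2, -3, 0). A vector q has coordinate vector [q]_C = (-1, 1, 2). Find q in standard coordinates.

q = M [q]_C, where M has columns f1, ..., f3.
Carrying out the matrix-vector product, q = (-2, -6, -1).

(-2, -6, -1)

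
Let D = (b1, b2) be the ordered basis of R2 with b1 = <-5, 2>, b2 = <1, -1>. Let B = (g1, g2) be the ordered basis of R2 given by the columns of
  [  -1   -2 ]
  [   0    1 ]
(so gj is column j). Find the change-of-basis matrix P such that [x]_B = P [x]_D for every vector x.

Let M have columns bj and N have columns gj. Then for every x, N [x]_B = x = M [x]_D, so P = N^(-1) M.
Since det N = -1, N^(-1) has integer entries; multiplying gives P = [[1, 1], [2, -1]].

[[1, 1], [2, -1]]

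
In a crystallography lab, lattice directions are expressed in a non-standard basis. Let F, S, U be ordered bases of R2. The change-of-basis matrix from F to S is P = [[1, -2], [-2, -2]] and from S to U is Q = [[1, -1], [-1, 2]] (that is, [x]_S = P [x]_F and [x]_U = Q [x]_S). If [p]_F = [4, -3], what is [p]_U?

First [p]_S = P [p]_F = [10, -2].
Then [p]_U = Q [p]_S = [12, -14].

[12, -14]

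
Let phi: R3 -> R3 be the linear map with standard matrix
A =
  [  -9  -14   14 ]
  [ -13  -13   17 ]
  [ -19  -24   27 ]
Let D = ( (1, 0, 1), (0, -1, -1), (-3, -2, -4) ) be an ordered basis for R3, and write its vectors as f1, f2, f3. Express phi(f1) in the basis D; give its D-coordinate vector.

Column 1 of [phi]_D is the D-coordinate vector of phi(f1).
In standard coordinates phi(f1) = A f1 = (5, 4, 8).
Converting to D: (5, 4, 8) = 2f1 - 2f2 - f3, so the coordinate vector is (2, -2, -1).

(2, -2, -1)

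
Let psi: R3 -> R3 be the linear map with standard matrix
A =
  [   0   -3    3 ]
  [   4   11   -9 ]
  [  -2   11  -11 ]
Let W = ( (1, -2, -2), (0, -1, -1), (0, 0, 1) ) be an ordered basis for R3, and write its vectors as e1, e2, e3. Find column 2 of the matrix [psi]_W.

Compute psi(e2) = A e2 = (0, -2, 0) in standard coordinates.
Then write this in W-coordinates: solve for y in y_1 e1 + ... + y_3 e3 = (0, -2, 0).
This gives y = (0, 2, 2), which is column 2 of [psi]_W.

(0, 2, 2)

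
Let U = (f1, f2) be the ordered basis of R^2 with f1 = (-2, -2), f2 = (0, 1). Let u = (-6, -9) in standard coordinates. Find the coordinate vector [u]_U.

(3, -3)

[u]_U is the unique c with M c = u, where M has columns f1, f2.
System: -2c_1 + 0c_2 = -6, -2c_1 + c_2 = -9; solving gives c_1 = 3, c_2 = -3.
Check: 3f1 - 3f2 = (-6, -9).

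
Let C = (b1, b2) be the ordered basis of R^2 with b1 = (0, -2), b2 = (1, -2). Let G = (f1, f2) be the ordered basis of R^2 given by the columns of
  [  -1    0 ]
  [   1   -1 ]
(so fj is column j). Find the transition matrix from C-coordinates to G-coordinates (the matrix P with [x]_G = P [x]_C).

[[0, -1], [2, 1]]

Column j of P is [bj]_G, since P maps C-coordinates to G-coordinates.
Expressing b1 in G: b1 = 0·f1 + 2f2, so column 1 of P is (0, 2).
Doing the same for each bj gives P = [[0, -1], [2, 1]].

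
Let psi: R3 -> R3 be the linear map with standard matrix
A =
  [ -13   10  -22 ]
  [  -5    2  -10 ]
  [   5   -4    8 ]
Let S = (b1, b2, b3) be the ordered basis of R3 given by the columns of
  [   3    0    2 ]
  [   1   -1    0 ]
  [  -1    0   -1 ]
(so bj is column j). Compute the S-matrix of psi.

[[-1, -2, 0], [2, 0, 0], [-2, -2, -2]]

Let P have columns b1, ..., b3. Then [psi]_S = P^(-1) A P.
Here det P = 1, so P^(-1) is integer; computing A P first and then P^(-1)(A P) gives [[-1, -2, 0], [2, 0, 0], [-2, -2, -2]].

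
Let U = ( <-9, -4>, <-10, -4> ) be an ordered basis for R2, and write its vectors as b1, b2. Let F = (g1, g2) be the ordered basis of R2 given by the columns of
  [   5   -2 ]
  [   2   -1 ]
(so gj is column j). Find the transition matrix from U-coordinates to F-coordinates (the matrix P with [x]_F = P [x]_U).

[[-1, -2], [2, 0]]

Take x = bj: its U-coordinates are the j-th standard unit vector, so P e_j — column j of P — equals [bj]_F.
b1 = -g1 + 2g2, giving column 1 = <-1, 2>; repeating for each j gives P = [[-1, -2], [2, 0]].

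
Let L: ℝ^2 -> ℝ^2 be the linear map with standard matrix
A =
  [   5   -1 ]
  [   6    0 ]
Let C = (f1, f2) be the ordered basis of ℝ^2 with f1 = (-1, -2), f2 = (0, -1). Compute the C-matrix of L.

Let P have columns f1, f2. Then [L]_C = P^(-1) A P.
Here det P = 1, so P^(-1) is integer; computing A P first and then P^(-1)(A P) gives [[3, -1], [0, 2]].

[[3, -1], [0, 2]]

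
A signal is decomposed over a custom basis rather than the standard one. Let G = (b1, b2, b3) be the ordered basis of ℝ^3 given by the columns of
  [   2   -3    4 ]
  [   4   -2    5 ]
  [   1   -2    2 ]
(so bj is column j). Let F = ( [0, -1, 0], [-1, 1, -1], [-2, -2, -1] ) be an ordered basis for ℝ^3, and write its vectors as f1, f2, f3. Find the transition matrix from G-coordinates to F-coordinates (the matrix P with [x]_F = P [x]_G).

[[-2, 1, -1], [0, 1, 0], [-1, 1, -2]]

Column j of P is [bj]_F, since P maps G-coordinates to F-coordinates.
Expressing b1 in F: b1 = -2f1 + 0·f2 - f3, so column 1 of P is [-2, 0, -1].
Doing the same for each bj gives P = [[-2, 1, -1], [0, 1, 0], [-1, 1, -2]].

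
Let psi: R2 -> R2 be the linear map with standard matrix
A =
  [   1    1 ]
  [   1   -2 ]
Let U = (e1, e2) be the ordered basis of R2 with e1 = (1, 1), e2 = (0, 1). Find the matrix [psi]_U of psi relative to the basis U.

With P the matrix whose columns are e1, e2, [psi]_U = P^(-1) A P.
Column by column: psi(e1) = A e1 = (2, -1); its U-coordinates (2, -3) give column 1.
Continuing for each basis vector yields [psi]_U = [[2, 1], [-3, -3]].

[[2, 1], [-3, -3]]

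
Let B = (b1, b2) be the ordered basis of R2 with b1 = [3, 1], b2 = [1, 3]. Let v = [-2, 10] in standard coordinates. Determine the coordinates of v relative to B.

We seek scalars with c_1 b1 + c_2 b2 = v; equivalently solve M c = v where the columns of M are b1, b2.
System: 3c_1 + c_2 = -2, c_1 + 3c_2 = 10; solving gives c_1 = -2, c_2 = 4.
Check: -2b1 + 4b2 = [-2, 10].

[-2, 4]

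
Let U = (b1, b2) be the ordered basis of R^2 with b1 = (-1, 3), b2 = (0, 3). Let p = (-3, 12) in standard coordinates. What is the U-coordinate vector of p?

We seek scalars with c_1 b1 + c_2 b2 = p; equivalently solve M c = p where the columns of M are b1, b2.
System: -c_1 + 0c_2 = -3, 3c_1 + 3c_2 = 12; solving gives c_1 = 3, c_2 = 1.
Check: 3b1 + b2 = (-3, 12).

(3, 1)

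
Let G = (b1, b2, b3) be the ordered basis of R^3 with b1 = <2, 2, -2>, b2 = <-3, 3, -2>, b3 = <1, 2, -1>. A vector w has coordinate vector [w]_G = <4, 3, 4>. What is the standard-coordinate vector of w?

The coordinates say w = 4b1 + 3b2 + 4b3; adding the scaled basis vectors gives <3, 25, -18>.

<3, 25, -18>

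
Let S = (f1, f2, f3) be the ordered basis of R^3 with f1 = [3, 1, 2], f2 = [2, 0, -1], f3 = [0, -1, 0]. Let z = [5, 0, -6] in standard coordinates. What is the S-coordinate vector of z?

[-1, 4, -1]

We seek scalars with c_1 f1 + ... + c_3 f3 = z; equivalently solve M c = z where the columns of M are f1, ..., f3.
Solving this 3x3 system gives c = (-1, 4, -1).
Check: -f1 + 4f2 - f3 = [5, 0, -6].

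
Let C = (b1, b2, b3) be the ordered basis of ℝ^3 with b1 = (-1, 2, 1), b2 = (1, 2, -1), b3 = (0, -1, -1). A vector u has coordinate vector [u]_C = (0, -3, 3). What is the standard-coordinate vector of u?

By definition u = 0·b1 - 3b2 + 3b3.
Summing componentwise gives (-3, -9, 0).

(-3, -9, 0)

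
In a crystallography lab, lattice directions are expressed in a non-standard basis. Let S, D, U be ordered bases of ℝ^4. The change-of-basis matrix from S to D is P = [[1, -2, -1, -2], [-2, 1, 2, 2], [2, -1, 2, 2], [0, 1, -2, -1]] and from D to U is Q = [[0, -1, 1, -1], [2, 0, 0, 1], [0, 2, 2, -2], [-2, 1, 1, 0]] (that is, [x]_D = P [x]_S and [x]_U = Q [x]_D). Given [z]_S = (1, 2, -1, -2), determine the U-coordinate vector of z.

First [z]_D = P [z]_S = (2, -6, -6, 6).
Then [z]_U = Q [z]_D = (-6, 10, -36, -16).

(-6, 10, -36, -16)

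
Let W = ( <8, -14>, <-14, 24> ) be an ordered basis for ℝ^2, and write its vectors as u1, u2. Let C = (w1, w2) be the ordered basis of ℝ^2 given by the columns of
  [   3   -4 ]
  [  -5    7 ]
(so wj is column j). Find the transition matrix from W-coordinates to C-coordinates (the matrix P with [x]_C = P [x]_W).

Let M have columns uj and N have columns wj. Then for every x, N [x]_C = x = M [x]_W, so P = N^(-1) M.
Since det N = 1, N^(-1) has integer entries; multiplying gives P = [[0, -2], [-2, 2]].

[[0, -2], [-2, 2]]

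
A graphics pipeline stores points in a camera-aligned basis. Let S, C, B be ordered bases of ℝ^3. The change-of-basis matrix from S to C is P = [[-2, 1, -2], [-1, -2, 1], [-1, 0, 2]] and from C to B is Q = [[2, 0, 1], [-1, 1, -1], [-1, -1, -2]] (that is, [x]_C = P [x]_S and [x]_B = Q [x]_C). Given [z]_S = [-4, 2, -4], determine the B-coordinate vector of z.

[32, -18, -6]

Apply P to get C-coordinates [18, -4, -4], then Q to get B-coordinates.
The result is [z]_B = [32, -18, -6].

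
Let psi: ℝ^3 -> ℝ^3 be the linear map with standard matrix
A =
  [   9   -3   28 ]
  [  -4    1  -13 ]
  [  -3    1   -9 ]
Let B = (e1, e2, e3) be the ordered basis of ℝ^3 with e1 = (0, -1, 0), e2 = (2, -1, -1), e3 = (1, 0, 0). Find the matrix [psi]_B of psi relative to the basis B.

The j-th column of [psi]_B is [psi(ej)]_B.
psi(e1) = A e1 = (3, -1, -1) = 0·e1 + e2 + e3, so column 1 is (0, 1, 1).
Repeating for e2, e3 and assembling the columns gives [[0, -2, 1], [1, -2, 3], [1, -3, 3]].

[[0, -2, 1], [1, -2, 3], [1, -3, 3]]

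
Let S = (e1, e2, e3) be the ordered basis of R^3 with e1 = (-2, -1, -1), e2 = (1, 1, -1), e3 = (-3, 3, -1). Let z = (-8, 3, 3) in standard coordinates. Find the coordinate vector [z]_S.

Write z = c_1 e1 + ... + c_3 e3 and solve for the c_i.
Solving this 3x3 system gives c = (-1, -4, 2).
Check: -e1 - 4e2 + 2e3 = (-8, 3, 3).

(-1, -4, 2)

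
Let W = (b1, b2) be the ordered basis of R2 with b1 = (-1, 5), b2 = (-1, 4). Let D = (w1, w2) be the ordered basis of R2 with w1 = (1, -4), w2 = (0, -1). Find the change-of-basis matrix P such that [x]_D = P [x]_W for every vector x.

Let M have columns bj and N have columns wj. Then for every x, N [x]_D = x = M [x]_W, so P = N^(-1) M.
Since det N = -1, N^(-1) has integer entries; multiplying gives P = [[-1, -1], [-1, 0]].

[[-1, -1], [-1, 0]]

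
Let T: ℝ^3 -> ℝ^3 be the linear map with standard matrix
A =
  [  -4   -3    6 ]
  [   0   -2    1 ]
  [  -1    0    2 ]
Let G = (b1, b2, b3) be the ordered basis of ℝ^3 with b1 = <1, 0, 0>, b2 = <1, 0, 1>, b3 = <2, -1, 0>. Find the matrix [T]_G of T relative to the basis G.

The j-th column of [T]_G is [T(bj)]_G.
T(b1) = A b1 = <-4, 0, -1> = -3b1 - b2 + 0·b3, so column 1 is <-3, -1, 0>.
Repeating for b2, b3 and assembling the columns gives [[-3, 3, 1], [-1, 1, -2], [0, -1, -2]].

[[-3, 3, 1], [-1, 1, -2], [0, -1, -2]]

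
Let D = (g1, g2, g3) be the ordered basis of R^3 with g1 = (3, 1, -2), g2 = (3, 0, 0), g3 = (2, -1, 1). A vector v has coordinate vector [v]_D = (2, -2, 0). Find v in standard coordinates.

By definition v = 2g1 - 2g2 + 0·g3.
Summing componentwise gives (0, 2, -4).

(0, 2, -4)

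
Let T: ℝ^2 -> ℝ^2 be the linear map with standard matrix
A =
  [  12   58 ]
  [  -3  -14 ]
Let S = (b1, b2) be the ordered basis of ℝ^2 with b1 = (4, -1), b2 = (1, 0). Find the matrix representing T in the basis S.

With P the matrix whose columns are b1, b2, [T]_S = P^(-1) A P.
Column by column: T(b1) = A b1 = (-10, 2); its S-coordinates (-2, -2) give column 1.
Continuing for each basis vector yields [T]_S = [[-2, 3], [-2, 0]].

[[-2, 3], [-2, 0]]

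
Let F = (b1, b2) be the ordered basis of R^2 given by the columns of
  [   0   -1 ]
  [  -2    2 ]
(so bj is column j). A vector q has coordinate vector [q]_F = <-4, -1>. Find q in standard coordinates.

<1, 6>

The coordinates say q = -4b1 - b2; adding the scaled basis vectors gives <1, 6>.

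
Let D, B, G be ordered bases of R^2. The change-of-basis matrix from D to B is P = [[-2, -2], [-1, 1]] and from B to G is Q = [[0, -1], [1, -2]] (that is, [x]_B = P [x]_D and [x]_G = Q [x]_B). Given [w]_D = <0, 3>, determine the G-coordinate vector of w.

<-3, -12>

Apply P to get B-coordinates <-6, 3>, then Q to get G-coordinates.
The result is [w]_G = <-3, -12>.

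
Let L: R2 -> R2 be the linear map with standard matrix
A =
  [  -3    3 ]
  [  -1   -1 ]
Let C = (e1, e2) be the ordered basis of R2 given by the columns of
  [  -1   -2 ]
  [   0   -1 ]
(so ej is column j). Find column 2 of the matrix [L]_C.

Column 2 of [L]_C is the C-coordinate vector of L(e2).
In standard coordinates L(e2) = A e2 = (3, 3).
Converting to C: (3, 3) = 3e1 - 3e2, so the coordinate vector is (3, -3).

(3, -3)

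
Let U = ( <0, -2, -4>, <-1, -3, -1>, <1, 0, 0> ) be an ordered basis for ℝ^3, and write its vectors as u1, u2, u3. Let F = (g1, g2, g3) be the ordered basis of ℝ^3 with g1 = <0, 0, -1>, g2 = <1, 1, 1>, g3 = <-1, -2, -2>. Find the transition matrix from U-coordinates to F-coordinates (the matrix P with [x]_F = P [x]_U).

[[2, -2, 0], [2, 1, 2], [2, 2, 1]]

Take x = uj: its U-coordinates are the j-th standard unit vector, so P e_j — column j of P — equals [uj]_F.
u1 = 2g1 + 2g2 + 2g3, giving column 1 = <2, 2, 2>; repeating for each j gives P = [[2, -2, 0], [2, 1, 2], [2, 2, 1]].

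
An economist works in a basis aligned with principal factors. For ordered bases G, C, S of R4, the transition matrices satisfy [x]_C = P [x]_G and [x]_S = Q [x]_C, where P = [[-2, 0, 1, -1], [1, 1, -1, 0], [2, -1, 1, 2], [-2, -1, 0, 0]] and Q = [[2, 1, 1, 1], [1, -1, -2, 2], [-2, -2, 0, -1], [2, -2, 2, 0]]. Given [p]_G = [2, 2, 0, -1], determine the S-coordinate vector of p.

Composing the changes, [p]_S = Q P [p]_G.
Q P = [[-3, -1, 2, 0], [-11, -1, 0, -5], [4, -1, 0, 2], [-2, -4, 6, 2]]; applying this to [2, 2, 0, -1] gives [-8, -19, 4, -14].

[-8, -19, 4, -14]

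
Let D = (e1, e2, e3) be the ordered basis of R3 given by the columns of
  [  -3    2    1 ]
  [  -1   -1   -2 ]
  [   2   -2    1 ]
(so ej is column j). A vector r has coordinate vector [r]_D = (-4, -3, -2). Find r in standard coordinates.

(4, 11, -4)

By definition r = -4e1 - 3e2 - 2e3.
Summing componentwise gives (4, 11, -4).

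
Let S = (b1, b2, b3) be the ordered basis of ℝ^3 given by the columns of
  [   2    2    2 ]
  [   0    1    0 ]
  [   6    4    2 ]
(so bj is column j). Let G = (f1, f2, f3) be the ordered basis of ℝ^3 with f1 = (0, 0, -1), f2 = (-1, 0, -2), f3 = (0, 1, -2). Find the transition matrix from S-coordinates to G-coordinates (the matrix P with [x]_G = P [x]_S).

Column j of P is [bj]_G, since P maps S-coordinates to G-coordinates.
Expressing b1 in G: b1 = -2f1 - 2f2 + 0·f3, so column 1 of P is (-2, -2, 0).
Doing the same for each bj gives P = [[-2, -2, 2], [-2, -2, -2], [0, 1, 0]].

[[-2, -2, 2], [-2, -2, -2], [0, 1, 0]]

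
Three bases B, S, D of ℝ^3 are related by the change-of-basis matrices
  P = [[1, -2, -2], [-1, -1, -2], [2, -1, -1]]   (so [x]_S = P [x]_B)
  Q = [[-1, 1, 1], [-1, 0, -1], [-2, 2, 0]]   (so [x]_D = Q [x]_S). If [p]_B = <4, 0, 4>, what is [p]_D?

<-4, 0, -16>

Composing the changes, [p]_D = Q P [p]_B.
Q P = [[0, 0, -1], [-3, 3, 3], [-4, 2, 0]]; applying this to <4, 0, 4> gives <-4, 0, -16>.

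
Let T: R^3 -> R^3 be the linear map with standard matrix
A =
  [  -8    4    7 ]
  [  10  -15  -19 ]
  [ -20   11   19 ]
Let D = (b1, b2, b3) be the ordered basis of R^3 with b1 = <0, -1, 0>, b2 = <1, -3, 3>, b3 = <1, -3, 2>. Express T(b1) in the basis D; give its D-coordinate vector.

Compute T(b1) = A b1 = <-4, 15, -11> in standard coordinates.
Then write this in D-coordinates: solve for y in y_1 b1 + ... + y_3 b3 = <-4, 15, -11>.
This gives y = <-3, -3, -1>, which is column 1 of [T]_D.

<-3, -3, -1>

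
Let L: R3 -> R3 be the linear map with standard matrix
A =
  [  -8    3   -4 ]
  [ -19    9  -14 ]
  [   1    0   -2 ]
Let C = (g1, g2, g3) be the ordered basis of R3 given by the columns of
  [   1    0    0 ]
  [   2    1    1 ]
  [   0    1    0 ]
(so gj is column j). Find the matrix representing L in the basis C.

The j-th column of [L]_C is [L(gj)]_C.
L(g1) = A g1 = (-2, -1, 1) = -2g1 + g2 + 2g3, so column 1 is (-2, 1, 2).
Repeating for g2, g3 and assembling the columns gives [[-2, -1, 3], [1, -2, 0], [2, -1, 3]].

[[-2, -1, 3], [1, -2, 0], [2, -1, 3]]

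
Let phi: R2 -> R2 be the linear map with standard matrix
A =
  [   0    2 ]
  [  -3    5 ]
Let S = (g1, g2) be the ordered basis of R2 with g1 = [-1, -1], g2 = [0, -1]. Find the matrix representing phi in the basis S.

[[2, 2], [0, 3]]

With P the matrix whose columns are g1, g2, [phi]_S = P^(-1) A P.
Column by column: phi(g1) = A g1 = [-2, -2]; its S-coordinates [2, 0] give column 1.
Continuing for each basis vector yields [phi]_S = [[2, 2], [0, 3]].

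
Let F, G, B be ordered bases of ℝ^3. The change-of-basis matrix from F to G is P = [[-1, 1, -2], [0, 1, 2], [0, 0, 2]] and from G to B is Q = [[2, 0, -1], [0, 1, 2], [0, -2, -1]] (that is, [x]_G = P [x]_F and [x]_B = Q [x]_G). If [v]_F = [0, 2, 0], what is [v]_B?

First [v]_G = P [v]_F = [2, 2, 0].
Then [v]_B = Q [v]_G = [4, 2, -4].

[4, 2, -4]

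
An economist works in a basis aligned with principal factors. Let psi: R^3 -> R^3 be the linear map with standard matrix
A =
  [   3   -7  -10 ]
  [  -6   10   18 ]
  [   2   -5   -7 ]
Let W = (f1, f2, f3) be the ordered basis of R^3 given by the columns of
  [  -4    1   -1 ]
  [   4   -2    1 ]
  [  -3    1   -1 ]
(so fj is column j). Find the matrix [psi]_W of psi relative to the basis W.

[[3, -2, 0], [0, 1, 2], [-2, 2, 2]]

Let P have columns f1, ..., f3. Then [psi]_W = P^(-1) A P.
Here det P = -1, so P^(-1) is integer; computing A P first and then P^(-1)(A P) gives [[3, -2, 0], [0, 1, 2], [-2, 2, 2]].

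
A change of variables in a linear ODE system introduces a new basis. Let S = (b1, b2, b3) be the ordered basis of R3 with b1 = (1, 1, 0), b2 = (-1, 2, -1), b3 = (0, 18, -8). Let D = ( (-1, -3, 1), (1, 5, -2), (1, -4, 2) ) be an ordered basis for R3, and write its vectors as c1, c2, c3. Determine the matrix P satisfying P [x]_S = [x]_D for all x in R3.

[[-2, -1, 0], [-1, -1, 2], [0, -1, -2]]

Take x = bj: its S-coordinates are the j-th standard unit vector, so P e_j — column j of P — equals [bj]_D.
b1 = -2c1 - c2 + 0·c3, giving column 1 = (-2, -1, 0); repeating for each j gives P = [[-2, -1, 0], [-1, -1, 2], [0, -1, -2]].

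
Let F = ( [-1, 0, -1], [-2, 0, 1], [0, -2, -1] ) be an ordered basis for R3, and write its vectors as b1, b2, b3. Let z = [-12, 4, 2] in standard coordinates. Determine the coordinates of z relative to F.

[z]_F is the unique c with M c = z, where M has columns b1, ..., b3.
Row-reducing the augmented matrix [M | z] gives c = (4, 4, -2).
Check: 4b1 + 4b2 - 2b3 = [-12, 4, 2].

[4, 4, -2]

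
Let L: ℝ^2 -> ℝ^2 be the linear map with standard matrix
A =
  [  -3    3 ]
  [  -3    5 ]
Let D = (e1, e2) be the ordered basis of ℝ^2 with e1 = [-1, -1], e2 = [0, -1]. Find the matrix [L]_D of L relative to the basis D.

[[0, 3], [2, 2]]

With P the matrix whose columns are e1, e2, [L]_D = P^(-1) A P.
Column by column: L(e1) = A e1 = [0, -2]; its D-coordinates [0, 2] give column 1.
Continuing for each basis vector yields [L]_D = [[0, 3], [2, 2]].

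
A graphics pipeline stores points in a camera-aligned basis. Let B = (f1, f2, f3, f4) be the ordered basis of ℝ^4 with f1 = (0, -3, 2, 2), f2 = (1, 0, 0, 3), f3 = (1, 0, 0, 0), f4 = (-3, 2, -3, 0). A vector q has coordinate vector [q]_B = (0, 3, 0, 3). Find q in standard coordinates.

(-6, 6, -9, 9)

The coordinates say q = 0·f1 + 3f2 + 0·f3 + 3f4; adding the scaled basis vectors gives (-6, 6, -9, 9).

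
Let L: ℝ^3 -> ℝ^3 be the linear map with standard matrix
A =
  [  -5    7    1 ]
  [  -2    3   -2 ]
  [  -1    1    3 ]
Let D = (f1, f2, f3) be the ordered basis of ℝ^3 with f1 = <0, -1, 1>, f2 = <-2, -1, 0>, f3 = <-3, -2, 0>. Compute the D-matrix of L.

The j-th column of [L]_D is [L(fj)]_D.
L(f1) = A f1 = <-6, -5, 2> = 2f1 + 3f2 + 0·f3, so column 1 is <2, 3, 0>.
Repeating for f2, f3 and assembling the columns gives [[2, 1, 1], [3, 0, 1], [0, -1, -1]].

[[2, 1, 1], [3, 0, 1], [0, -1, -1]]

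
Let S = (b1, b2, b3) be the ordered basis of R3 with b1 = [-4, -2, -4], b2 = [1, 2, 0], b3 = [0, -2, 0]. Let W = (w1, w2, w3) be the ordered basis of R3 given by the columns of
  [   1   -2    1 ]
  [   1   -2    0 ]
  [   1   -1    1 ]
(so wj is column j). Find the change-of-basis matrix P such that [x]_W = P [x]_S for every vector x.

Take x = bj: its S-coordinates are the j-th standard unit vector, so P e_j — column j of P — equals [bj]_W.
b1 = -2w1 + 0·w2 - 2w3, giving column 1 = [-2, 0, -2]; repeating for each j gives P = [[-2, 0, -2], [0, -1, 0], [-2, -1, 2]].

[[-2, 0, -2], [0, -1, 0], [-2, -1, 2]]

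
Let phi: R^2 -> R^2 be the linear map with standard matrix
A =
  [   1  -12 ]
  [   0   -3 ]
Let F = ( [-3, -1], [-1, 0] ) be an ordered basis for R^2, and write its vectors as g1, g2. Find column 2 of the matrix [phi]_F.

Column 2 of [phi]_F is the F-coordinate vector of phi(g2).
In standard coordinates phi(g2) = A g2 = [-1, 0].
Converting to F: [-1, 0] = 0·g1 + g2, so the coordinate vector is [0, 1].

[0, 1]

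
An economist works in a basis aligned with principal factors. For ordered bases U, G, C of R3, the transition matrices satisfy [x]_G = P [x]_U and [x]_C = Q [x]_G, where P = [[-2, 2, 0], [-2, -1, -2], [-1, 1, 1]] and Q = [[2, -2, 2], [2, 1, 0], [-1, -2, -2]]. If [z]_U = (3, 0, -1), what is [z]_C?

(-12, -16, 22)

Composing the changes, [z]_C = Q P [z]_U.
Q P = [[-2, 8, 6], [-6, 3, -2], [8, -2, 2]]; applying this to (3, 0, -1) gives (-12, -16, 22).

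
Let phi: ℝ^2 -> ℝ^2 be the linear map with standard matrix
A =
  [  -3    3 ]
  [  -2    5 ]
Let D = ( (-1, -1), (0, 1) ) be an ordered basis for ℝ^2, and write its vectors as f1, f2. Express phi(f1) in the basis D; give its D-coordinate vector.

(0, -3)

Compute phi(f1) = A f1 = (0, -3) in standard coordinates.
Then write this in D-coordinates: solve for y in y_1 f1 + y_2 f2 = (0, -3).
This gives y = (0, -3), which is column 1 of [phi]_D.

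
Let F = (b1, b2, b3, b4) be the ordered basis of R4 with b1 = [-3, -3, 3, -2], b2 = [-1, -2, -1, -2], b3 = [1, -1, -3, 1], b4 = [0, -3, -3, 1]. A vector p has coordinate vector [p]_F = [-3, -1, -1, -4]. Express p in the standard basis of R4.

By definition p = -3b1 - b2 - b3 - 4b4.
Summing componentwise gives [9, 24, 7, 3].

[9, 24, 7, 3]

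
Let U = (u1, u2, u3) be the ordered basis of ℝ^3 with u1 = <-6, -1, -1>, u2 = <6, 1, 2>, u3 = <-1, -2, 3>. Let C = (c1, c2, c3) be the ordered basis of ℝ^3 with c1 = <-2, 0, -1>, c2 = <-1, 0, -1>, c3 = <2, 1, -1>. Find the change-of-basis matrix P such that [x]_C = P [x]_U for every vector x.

Let M have columns uj and N have columns cj. Then for every x, N [x]_C = x = M [x]_U, so P = N^(-1) M.
Since det N = -1, N^(-1) has integer entries; multiplying gives P = [[2, -1, -2], [0, -2, 1], [-1, 1, -2]].

[[2, -1, -2], [0, -2, 1], [-1, 1, -2]]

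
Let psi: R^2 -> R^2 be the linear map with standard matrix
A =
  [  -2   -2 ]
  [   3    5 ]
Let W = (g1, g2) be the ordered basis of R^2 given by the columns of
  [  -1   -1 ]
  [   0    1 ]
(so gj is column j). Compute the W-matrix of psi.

With P the matrix whose columns are g1, g2, [psi]_W = P^(-1) A P.
Column by column: psi(g1) = A g1 = [2, -3]; its W-coordinates [1, -3] give column 1.
Continuing for each basis vector yields [psi]_W = [[1, -2], [-3, 2]].

[[1, -2], [-3, 2]]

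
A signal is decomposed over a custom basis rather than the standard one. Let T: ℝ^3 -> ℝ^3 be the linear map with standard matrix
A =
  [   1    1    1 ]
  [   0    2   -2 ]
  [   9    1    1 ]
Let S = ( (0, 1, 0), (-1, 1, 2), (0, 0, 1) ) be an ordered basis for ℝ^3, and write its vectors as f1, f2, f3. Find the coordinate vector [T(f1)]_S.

Compute T(f1) = A f1 = (1, 2, 1) in standard coordinates.
Then write this in S-coordinates: solve for y in y_1 f1 + ... + y_3 f3 = (1, 2, 1).
This gives y = (3, -1, 3), which is column 1 of [T]_S.

(3, -1, 3)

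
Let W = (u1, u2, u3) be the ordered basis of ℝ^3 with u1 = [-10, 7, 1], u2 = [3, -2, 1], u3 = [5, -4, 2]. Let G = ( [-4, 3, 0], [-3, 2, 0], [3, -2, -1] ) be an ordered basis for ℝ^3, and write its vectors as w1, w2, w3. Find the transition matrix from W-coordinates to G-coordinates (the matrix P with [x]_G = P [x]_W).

[[1, 0, -2], [1, -2, -1], [-1, -1, -2]]

Column j of P is [uj]_G, since P maps W-coordinates to G-coordinates.
Expressing u1 in G: u1 = w1 + w2 - w3, so column 1 of P is [1, 1, -1].
Doing the same for each uj gives P = [[1, 0, -2], [1, -2, -1], [-1, -1, -2]].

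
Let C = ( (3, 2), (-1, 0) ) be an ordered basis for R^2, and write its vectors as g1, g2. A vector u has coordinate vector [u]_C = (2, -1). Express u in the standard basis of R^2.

The coordinates say u = 2g1 - g2; adding the scaled basis vectors gives (7, 4).

(7, 4)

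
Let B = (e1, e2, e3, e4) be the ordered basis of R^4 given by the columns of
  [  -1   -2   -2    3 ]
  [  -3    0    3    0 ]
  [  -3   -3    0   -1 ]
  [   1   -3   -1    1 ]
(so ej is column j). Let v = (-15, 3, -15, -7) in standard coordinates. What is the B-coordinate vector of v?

Write v = c_1 e1 + ... + c_4 e4 and solve for the c_i.
Solving this 4x4 system gives c = (3, 2, 4, 0).
Check: 3e1 + 2e2 + 4e3 + 0·e4 = (-15, 3, -15, -7).

(3, 2, 4, 0)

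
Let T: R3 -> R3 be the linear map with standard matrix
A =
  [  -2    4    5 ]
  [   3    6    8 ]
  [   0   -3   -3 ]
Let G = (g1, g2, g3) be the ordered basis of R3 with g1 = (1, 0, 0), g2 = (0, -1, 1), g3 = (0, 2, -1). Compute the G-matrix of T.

Let P have columns g1, ..., g3. Then [T]_G = P^(-1) A P.
Here det P = -1, so P^(-1) is integer; computing A P first and then P^(-1)(A P) gives [[-2, 1, 3], [3, 2, -2], [3, 2, 1]].

[[-2, 1, 3], [3, 2, -2], [3, 2, 1]]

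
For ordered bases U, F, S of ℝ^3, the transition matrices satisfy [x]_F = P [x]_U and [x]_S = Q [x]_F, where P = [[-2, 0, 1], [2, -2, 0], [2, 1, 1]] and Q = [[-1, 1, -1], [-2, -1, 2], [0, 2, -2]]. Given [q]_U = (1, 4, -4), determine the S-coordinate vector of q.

Apply P to get F-coordinates (-6, -6, 2), then Q to get S-coordinates.
The result is [q]_S = (-2, 22, -16).

(-2, 22, -16)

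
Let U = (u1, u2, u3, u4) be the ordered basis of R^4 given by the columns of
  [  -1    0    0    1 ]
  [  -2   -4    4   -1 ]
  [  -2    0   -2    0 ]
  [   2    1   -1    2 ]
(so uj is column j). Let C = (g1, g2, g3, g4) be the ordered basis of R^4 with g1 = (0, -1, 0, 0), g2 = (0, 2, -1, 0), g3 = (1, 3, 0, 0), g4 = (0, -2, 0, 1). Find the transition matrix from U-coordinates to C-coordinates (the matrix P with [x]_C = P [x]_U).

Let M have columns uj and N have columns gj. Then for every x, N [x]_C = x = M [x]_U, so P = N^(-1) M.
Since det N = 1, N^(-1) has integer entries; multiplying gives P = [[-1, 2, 2, 0], [2, 0, 2, 0], [-1, 0, 0, 1], [2, 1, -1, 2]].

[[-1, 2, 2, 0], [2, 0, 2, 0], [-1, 0, 0, 1], [2, 1, -1, 2]]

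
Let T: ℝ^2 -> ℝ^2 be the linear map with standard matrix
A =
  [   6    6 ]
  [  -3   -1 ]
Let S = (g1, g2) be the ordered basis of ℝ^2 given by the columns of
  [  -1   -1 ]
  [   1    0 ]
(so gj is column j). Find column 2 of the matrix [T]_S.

Column 2 of [T]_S is the S-coordinate vector of T(g2).
In standard coordinates T(g2) = A g2 = (-6, 3).
Converting to S: (-6, 3) = 3g1 + 3g2, so the coordinate vector is (3, 3).

(3, 3)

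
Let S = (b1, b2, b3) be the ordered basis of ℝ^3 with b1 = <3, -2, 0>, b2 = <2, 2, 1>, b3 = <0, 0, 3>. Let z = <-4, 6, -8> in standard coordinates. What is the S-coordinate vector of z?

[z]_S is the unique c with M c = z, where M has columns b1, ..., b3.
Row-reducing the augmented matrix [M | z] gives c = (-2, 1, -3).
Check: -2b1 + b2 - 3b3 = <-4, 6, -8>.

<-2, 1, -3>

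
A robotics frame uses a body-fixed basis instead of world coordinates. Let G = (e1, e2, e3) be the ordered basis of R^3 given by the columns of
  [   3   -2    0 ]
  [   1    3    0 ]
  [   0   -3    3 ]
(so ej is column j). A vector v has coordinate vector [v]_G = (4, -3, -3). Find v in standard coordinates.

(18, -5, 0)

By definition v = 4e1 - 3e2 - 3e3.
Summing componentwise gives (18, -5, 0).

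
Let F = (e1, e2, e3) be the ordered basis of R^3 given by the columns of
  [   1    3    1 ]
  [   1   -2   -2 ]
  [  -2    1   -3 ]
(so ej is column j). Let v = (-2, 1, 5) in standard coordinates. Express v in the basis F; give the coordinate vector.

We seek scalars with c_1 e1 + ... + c_3 e3 = v; equivalently solve M c = v where the columns of M are e1, ..., e3.
Solving this 3x3 system gives c = (-1, 0, -1).
Check: -e1 + 0·e2 - e3 = (-2, 1, 5).

(-1, 0, -1)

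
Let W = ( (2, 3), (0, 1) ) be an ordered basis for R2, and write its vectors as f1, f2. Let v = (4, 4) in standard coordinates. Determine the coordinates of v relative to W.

[v]_W is the unique c with M c = v, where M has columns f1, f2.
System: 2c_1 + 0c_2 = 4, 3c_1 + c_2 = 4; solving gives c_1 = 2, c_2 = -2.
Check: 2f1 - 2f2 = (4, 4).

(2, -2)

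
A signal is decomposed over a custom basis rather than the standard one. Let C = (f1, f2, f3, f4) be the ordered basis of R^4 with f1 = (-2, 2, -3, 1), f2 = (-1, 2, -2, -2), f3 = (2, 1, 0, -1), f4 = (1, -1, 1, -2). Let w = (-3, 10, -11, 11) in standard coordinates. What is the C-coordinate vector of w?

(4, -2, 3, -3)

Write w = c_1 f1 + ... + c_4 f4 and solve for the c_i.
Row-reducing the augmented matrix [M | w] gives c = (4, -2, 3, -3).
Check: 4f1 - 2f2 + 3f3 - 3f4 = (-3, 10, -11, 11).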